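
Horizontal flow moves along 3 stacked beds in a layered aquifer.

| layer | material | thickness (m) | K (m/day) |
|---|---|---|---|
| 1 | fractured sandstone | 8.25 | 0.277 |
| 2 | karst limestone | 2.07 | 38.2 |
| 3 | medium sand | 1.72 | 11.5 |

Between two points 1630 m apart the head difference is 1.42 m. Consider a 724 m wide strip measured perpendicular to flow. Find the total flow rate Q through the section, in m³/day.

63.8

Flow is parallel to layering, so each bed carries its own Darcy discharge and the transmissivities add.
Σ(K_i·b_i) = 0.277×8.25 + 38.2×2.07 + 11.5×1.72 = 101.1 m²/day.
Hydraulic gradient i = Δh / L = 1.42 / 1630 = 0.0008712.
Q = Σ(K_i·b_i) · W · i = 101.1 × 724 × 0.0008712 = 63.79 m³/day.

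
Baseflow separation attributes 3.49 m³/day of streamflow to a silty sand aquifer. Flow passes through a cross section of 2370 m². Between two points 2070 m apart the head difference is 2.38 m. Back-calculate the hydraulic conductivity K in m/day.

1.28

Hydraulic gradient i = Δh / L = 2.38 / 2070 = 0.001150.
From Q = K·A·i, K = Q / (A·i) = 3.49 / (2370 × 0.001150) = 1.281 m/day.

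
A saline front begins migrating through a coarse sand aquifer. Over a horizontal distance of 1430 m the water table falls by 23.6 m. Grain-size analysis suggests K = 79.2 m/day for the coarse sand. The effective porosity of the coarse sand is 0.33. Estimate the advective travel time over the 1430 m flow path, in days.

361

Hydraulic gradient i = Δh / L = 23.6 / 1430 = 0.01650.
Darcy flux q = K · i = 79.20 × 0.01650 = 1.307 m/day.
Seepage velocity v = q / n_e = 1.307 / 0.33 = 3.961 m/day.
Travel time t = L / v = 1430 / 3.961 = 361.0 days.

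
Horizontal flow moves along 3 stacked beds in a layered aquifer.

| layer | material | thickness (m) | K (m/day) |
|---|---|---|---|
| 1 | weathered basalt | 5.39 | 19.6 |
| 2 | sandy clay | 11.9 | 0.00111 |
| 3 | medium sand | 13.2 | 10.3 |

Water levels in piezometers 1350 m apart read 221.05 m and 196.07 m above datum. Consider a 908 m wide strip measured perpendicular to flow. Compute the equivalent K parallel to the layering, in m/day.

Flow is parallel to layering, so each bed carries its own Darcy discharge and the transmissivities add.
Σ(K_i·b_i) = 19.6×5.39 + 0.00111×11.9 + 10.3×13.2 = 241.6 m²/day.
Total thickness b = 30.49 m, so K_eq = Σ(K_i·b_i)/b = 7.924 m/day.

7.92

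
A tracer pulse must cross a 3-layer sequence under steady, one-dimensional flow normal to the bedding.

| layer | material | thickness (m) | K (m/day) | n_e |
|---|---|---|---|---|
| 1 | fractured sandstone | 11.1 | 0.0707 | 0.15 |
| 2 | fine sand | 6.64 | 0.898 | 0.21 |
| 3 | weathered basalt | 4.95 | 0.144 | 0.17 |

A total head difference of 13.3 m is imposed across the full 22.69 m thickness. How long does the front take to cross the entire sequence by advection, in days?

58.3

With flow normal to the layers, continuity requires the same specific discharge q through every layer.
Σ(b_i/K_i) = 11.1/0.0707 + 6.64/0.898 + 4.95/0.144 = 198.8 d.
q = Δh / Σ(b_i/K_i) = 13.3 / 198.8 = 0.06691 m/day.
In each layer the seepage velocity is v_i = q/n_i, so the layer transit time is t_i = b_i·n_i / q:
  layer 1 (fractured sandstone): t_1 = 11.1 × 0.15 / 0.06691 = 24.88 d
  layer 2 (fine sand): t_2 = 6.64 × 0.21 / 0.06691 = 20.84 d
  layer 3 (weathered basalt): t_3 = 4.95 × 0.17 / 0.06691 = 12.58 d
Total t = Σ t_i = 58.30 days.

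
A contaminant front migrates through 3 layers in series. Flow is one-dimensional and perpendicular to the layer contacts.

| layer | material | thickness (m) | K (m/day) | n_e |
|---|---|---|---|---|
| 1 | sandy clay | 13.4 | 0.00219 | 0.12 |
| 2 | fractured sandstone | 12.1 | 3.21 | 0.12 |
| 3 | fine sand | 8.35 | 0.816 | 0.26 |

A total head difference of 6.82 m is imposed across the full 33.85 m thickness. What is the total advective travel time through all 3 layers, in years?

12.9

With flow normal to the layers, continuity requires the same specific discharge q through every layer.
Σ(b_i/K_i) = 13.4/0.00219 + 12.1/3.21 + 8.35/0.816 = 6133 d.
q = Δh / Σ(b_i/K_i) = 6.82 / 6133 = 0.001112 m/day.
In each layer the seepage velocity is v_i = q/n_i, so the layer transit time is t_i = b_i·n_i / q:
  layer 1 (sandy clay): t_1 = 13.4 × 0.12 / 0.001112 = 1446 d
  layer 2 (fractured sandstone): t_2 = 12.1 × 0.12 / 0.001112 = 1306 d
  layer 3 (fine sand): t_3 = 8.35 × 0.26 / 0.001112 = 1952 d
Total t = Σ t_i = 4704 days = 12.88 years.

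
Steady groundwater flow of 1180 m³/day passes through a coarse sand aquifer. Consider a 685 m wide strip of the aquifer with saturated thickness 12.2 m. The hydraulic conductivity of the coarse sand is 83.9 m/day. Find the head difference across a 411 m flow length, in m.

0.692

Cross-sectional area A = 685 × 12.2 = 8357 m².
From Q = K·A·i, i = Q / (K·A) = 1180 / (83.90 × 8357) = 0.001683.
Head loss Δh = i · L = 0.001683 × 411 = 0.6917 m.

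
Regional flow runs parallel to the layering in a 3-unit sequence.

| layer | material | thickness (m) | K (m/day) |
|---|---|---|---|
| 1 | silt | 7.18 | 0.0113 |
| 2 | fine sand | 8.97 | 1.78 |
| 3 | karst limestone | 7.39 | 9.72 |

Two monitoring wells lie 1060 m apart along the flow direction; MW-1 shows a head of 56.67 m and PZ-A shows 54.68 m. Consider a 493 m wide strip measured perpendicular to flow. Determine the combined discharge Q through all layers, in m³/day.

81.3

Flow is parallel to layering, so each bed carries its own Darcy discharge and the transmissivities add.
Σ(K_i·b_i) = 0.0113×7.18 + 1.78×8.97 + 9.72×7.39 = 87.88 m²/day.
Hydraulic gradient i = (56.67 − 54.68) / 1060 = 1.99 / 1060 = 0.001877.
Q = Σ(K_i·b_i) · W · i = 87.88 × 493 × 0.001877 = 81.33 m³/day.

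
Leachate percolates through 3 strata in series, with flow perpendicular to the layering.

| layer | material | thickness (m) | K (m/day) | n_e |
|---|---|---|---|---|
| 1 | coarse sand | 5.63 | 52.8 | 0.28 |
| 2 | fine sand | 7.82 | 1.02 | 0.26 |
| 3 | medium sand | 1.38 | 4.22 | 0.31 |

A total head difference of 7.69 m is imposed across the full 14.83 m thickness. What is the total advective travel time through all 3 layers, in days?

With flow normal to the layers, continuity requires the same specific discharge q through every layer.
Σ(b_i/K_i) = 5.63/52.8 + 7.82/1.02 + 1.38/4.22 = 8.100 d.
q = Δh / Σ(b_i/K_i) = 7.69 / 8.100 = 0.9493 m/day.
In each layer the seepage velocity is v_i = q/n_i, so the layer transit time is t_i = b_i·n_i / q:
  layer 1 (coarse sand): t_1 = 5.63 × 0.28 / 0.9493 = 1.661 d
  layer 2 (fine sand): t_2 = 7.82 × 0.26 / 0.9493 = 2.142 d
  layer 3 (medium sand): t_3 = 1.38 × 0.31 / 0.9493 = 0.4506 d
Total t = Σ t_i = 4.253 days.

4.25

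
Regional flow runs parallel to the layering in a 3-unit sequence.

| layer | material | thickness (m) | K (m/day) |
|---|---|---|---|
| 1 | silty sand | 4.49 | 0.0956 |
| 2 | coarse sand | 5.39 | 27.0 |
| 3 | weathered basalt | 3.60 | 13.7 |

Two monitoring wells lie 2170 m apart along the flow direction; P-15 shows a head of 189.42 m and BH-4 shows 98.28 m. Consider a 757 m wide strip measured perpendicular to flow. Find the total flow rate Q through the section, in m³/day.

Flow is parallel to layering, so each bed carries its own Darcy discharge and the transmissivities add.
Σ(K_i·b_i) = 0.0956×4.49 + 27.0×5.39 + 13.7×3.60 = 195.3 m²/day.
Hydraulic gradient i = (189.42 − 98.28) / 2170 = 91.14 / 2170 = 0.04200.
Q = Σ(K_i·b_i) · W · i = 195.3 × 757 × 0.04200 = 6209 m³/day.

6210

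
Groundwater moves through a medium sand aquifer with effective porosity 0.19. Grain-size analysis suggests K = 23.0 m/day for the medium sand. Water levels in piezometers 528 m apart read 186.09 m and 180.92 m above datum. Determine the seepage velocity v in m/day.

1.19

Hydraulic gradient i = (186.09 − 180.92) / 528 = 5.17 / 528 = 0.009792.
Darcy flux q = K · i = 23.00 × 0.009792 = 0.2252 m/day.
Seepage velocity v = q / n_e = 0.2252 / 0.19 = 1.185 m/day.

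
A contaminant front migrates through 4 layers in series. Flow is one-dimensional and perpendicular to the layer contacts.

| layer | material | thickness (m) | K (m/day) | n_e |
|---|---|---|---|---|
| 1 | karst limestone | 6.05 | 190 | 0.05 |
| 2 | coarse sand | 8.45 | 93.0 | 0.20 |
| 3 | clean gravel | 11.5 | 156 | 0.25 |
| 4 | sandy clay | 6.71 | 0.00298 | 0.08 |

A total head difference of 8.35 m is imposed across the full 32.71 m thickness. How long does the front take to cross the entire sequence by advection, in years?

3.99

With flow normal to the layers, continuity requires the same specific discharge q through every layer.
Σ(b_i/K_i) = 6.05/190 + 8.45/93.0 + 11.5/156 + 6.71/0.00298 = 2252 d.
q = Δh / Σ(b_i/K_i) = 8.35 / 2252 = 0.003708 m/day.
In each layer the seepage velocity is v_i = q/n_i, so the layer transit time is t_i = b_i·n_i / q:
  layer 1 (karst limestone): t_1 = 6.05 × 0.05 / 0.003708 = 81.58 d
  layer 2 (coarse sand): t_2 = 8.45 × 0.20 / 0.003708 = 455.8 d
  layer 3 (clean gravel): t_3 = 11.5 × 0.25 / 0.003708 = 775.3 d
  layer 4 (sandy clay): t_4 = 6.71 × 0.08 / 0.003708 = 144.8 d
Total t = Σ t_i = 1457 days = 3.990 years.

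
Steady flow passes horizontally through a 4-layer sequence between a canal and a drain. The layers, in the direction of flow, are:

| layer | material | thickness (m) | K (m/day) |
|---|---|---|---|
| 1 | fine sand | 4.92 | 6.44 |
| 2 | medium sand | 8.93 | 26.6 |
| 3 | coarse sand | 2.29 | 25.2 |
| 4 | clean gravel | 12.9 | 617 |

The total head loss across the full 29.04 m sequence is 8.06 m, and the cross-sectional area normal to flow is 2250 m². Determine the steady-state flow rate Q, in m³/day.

15000

Flow is perpendicular to layering, so the layers act in series and the equivalent K is the thickness-weighted harmonic mean.
Total thickness L = 4.92 + 8.93 + 2.29 + 12.9 = 29.04 m.
Σ(b_i/K_i) = 4.92/6.44 + 8.93/26.6 + 2.29/25.2 + 12.9/617 = 1.211 d.
K_eq = L / Σ(b_i/K_i) = 29.04 / 1.211 = 23.97 m/day.
Q = K_eq · A · (Δh/L) = 23.97 × 2250 × (8.06/29.04) = 14969 m³/day.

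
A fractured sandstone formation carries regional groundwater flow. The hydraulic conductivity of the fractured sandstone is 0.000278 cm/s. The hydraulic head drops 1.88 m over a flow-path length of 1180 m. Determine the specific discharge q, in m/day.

Convert K: 0.000278 cm/s × 864 = 0.2402 m/day.
Hydraulic gradient i = Δh / L = 1.88 / 1180 = 0.001593.
Specific discharge q = K · i = 0.2402 × 0.001593 = 0.0003827 m/day.

0.000383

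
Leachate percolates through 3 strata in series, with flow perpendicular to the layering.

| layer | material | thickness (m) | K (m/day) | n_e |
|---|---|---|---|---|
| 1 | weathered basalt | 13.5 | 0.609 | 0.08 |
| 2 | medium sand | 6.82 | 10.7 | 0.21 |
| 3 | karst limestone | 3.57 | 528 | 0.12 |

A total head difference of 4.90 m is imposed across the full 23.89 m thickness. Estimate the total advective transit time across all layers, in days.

13.7

With flow normal to the layers, continuity requires the same specific discharge q through every layer.
Σ(b_i/K_i) = 13.5/0.609 + 6.82/10.7 + 3.57/528 = 22.81 d.
q = Δh / Σ(b_i/K_i) = 4.90 / 22.81 = 0.2148 m/day.
In each layer the seepage velocity is v_i = q/n_i, so the layer transit time is t_i = b_i·n_i / q:
  layer 1 (weathered basalt): t_1 = 13.5 × 0.08 / 0.2148 = 5.028 d
  layer 2 (medium sand): t_2 = 6.82 × 0.21 / 0.2148 = 6.668 d
  layer 3 (karst limestone): t_3 = 3.57 × 0.12 / 0.2148 = 1.994 d
Total t = Σ t_i = 13.69 days.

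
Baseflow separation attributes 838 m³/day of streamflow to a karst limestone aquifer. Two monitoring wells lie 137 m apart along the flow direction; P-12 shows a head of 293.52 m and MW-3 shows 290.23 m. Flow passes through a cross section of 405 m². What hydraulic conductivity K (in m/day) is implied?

Hydraulic gradient i = (293.52 − 290.23) / 137 = 3.29 / 137 = 0.02401.
From Q = K·A·i, K = Q / (A·i) = 838 / (405.0 × 0.02401) = 86.16 m/day.

86.2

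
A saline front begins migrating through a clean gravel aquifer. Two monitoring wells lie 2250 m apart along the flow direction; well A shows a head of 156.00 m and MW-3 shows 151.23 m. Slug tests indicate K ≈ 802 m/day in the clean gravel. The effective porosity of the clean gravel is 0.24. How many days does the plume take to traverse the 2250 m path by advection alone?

Hydraulic gradient i = (156.00 − 151.23) / 2250 = 4.77 / 2250 = 0.002120.
Darcy flux q = K · i = 802.0 × 0.002120 = 1.700 m/day.
Seepage velocity v = q / n_e = 1.700 / 0.24 = 7.084 m/day.
Travel time t = L / v = 2250 / 7.084 = 317.6 days.

318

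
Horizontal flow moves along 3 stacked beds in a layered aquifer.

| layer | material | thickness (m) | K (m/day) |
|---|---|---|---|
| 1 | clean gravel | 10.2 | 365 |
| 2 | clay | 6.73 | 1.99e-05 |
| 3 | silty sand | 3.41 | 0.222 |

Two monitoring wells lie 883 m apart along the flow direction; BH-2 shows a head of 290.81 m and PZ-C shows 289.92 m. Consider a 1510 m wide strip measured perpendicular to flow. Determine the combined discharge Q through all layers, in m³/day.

5670

Flow is parallel to layering, so each bed carries its own Darcy discharge and the transmissivities add.
Σ(K_i·b_i) = 365×10.2 + 1.99e-05×6.73 + 0.222×3.41 = 3724 m²/day.
Hydraulic gradient i = (290.81 − 289.92) / 883 = 0.89 / 883 = 0.001008.
Q = Σ(K_i·b_i) · W · i = 3724 × 1510 × 0.001008 = 5667 m³/day.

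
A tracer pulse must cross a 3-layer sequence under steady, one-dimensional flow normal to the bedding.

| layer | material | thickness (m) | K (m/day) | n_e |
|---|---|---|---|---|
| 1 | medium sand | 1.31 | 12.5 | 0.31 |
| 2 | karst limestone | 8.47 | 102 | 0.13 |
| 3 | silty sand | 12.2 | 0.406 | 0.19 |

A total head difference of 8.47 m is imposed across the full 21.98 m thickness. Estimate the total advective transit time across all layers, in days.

13.7

With flow normal to the layers, continuity requires the same specific discharge q through every layer.
Σ(b_i/K_i) = 1.31/12.5 + 8.47/102 + 12.2/0.406 = 30.24 d.
q = Δh / Σ(b_i/K_i) = 8.47 / 30.24 = 0.2801 m/day.
In each layer the seepage velocity is v_i = q/n_i, so the layer transit time is t_i = b_i·n_i / q:
  layer 1 (medium sand): t_1 = 1.31 × 0.31 / 0.2801 = 1.450 d
  layer 2 (karst limestone): t_2 = 8.47 × 0.13 / 0.2801 = 3.931 d
  layer 3 (silty sand): t_3 = 12.2 × 0.19 / 0.2801 = 8.275 d
Total t = Σ t_i = 13.66 days.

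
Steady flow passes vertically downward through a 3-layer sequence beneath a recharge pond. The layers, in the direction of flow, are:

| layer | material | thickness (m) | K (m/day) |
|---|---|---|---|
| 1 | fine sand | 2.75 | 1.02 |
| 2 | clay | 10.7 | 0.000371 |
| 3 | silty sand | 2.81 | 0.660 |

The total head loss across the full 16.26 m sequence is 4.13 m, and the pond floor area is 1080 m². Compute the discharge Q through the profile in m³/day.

Flow is perpendicular to layering, so the layers act in series and the equivalent K is the thickness-weighted harmonic mean.
Total thickness L = 2.75 + 10.7 + 2.81 = 16.26 m.
Σ(b_i/K_i) = 2.75/1.02 + 10.7/0.000371 + 2.81/0.660 = 28848 d.
K_eq = L / Σ(b_i/K_i) = 16.26 / 28848 = 0.0005636 m/day.
Q = K_eq · A · (Δh/L) = 0.0005636 × 1080 × (4.13/16.26) = 0.1546 m³/day.

0.155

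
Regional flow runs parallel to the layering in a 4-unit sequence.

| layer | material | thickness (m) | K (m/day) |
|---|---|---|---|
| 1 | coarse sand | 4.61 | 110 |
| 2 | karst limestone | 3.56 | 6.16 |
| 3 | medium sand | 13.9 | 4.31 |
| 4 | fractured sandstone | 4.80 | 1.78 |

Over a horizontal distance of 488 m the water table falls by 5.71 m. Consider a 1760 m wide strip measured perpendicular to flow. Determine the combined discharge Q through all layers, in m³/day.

12300

Flow is parallel to layering, so each bed carries its own Darcy discharge and the transmissivities add.
Σ(K_i·b_i) = 110×4.61 + 6.16×3.56 + 4.31×13.9 + 1.78×4.80 = 597.5 m²/day.
Hydraulic gradient i = Δh / L = 5.71 / 488 = 0.01170.
Q = Σ(K_i·b_i) · W · i = 597.5 × 1760 × 0.01170 = 12304 m³/day.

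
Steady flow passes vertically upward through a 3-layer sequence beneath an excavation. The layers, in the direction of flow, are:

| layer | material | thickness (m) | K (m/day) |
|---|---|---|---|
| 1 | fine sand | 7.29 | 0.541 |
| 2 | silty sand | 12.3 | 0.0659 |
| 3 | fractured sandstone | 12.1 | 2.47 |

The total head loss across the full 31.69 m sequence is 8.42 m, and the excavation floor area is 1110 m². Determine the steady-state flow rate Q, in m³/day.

Flow is perpendicular to layering, so the layers act in series and the equivalent K is the thickness-weighted harmonic mean.
Total thickness L = 7.29 + 12.3 + 12.1 = 31.69 m.
Σ(b_i/K_i) = 7.29/0.541 + 12.3/0.0659 + 12.1/2.47 = 205.0 d.
K_eq = L / Σ(b_i/K_i) = 31.69 / 205.0 = 0.1546 m/day.
Q = K_eq · A · (Δh/L) = 0.1546 × 1110 × (8.42/31.69) = 45.59 m³/day.

45.6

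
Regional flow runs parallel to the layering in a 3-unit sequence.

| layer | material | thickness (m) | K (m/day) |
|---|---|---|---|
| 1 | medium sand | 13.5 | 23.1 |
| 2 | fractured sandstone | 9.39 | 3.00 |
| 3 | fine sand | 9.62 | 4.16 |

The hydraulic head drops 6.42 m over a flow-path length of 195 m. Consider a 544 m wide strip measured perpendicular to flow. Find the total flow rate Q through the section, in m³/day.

Flow is parallel to layering, so each bed carries its own Darcy discharge and the transmissivities add.
Σ(K_i·b_i) = 23.1×13.5 + 3.00×9.39 + 4.16×9.62 = 380.0 m²/day.
Hydraulic gradient i = Δh / L = 6.42 / 195 = 0.03292.
Q = Σ(K_i·b_i) · W · i = 380.0 × 544 × 0.03292 = 6807 m³/day.

6810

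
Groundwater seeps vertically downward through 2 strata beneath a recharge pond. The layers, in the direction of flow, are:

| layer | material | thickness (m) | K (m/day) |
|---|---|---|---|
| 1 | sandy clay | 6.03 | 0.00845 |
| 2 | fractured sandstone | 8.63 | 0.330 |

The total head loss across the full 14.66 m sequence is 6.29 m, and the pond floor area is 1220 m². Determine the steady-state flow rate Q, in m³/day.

10.4

Flow is perpendicular to layering, so the layers act in series and the equivalent K is the thickness-weighted harmonic mean.
Total thickness L = 6.03 + 8.63 = 14.66 m.
Σ(b_i/K_i) = 6.03/0.00845 + 8.63/0.330 = 739.8 d.
K_eq = L / Σ(b_i/K_i) = 14.66 / 739.8 = 0.01982 m/day.
Q = K_eq · A · (Δh/L) = 0.01982 × 1220 × (6.29/14.66) = 10.37 m³/day.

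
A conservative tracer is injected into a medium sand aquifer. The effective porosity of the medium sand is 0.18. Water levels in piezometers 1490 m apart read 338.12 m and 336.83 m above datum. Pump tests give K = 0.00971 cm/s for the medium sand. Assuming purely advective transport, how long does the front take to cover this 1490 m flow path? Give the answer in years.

Convert K: 0.00971 cm/s × 864 = 8.389 m/day.
Hydraulic gradient i = (338.12 − 336.83) / 1490 = 1.29 / 1490 = 0.0008658.
Darcy flux q = K · i = 8.389 × 0.0008658 = 0.007263 m/day.
Seepage velocity v = q / n_e = 0.007263 / 0.18 = 0.04035 m/day.
Travel time t = L / v = 1490 / 0.04035 = 36925 days = 101.1 years.

101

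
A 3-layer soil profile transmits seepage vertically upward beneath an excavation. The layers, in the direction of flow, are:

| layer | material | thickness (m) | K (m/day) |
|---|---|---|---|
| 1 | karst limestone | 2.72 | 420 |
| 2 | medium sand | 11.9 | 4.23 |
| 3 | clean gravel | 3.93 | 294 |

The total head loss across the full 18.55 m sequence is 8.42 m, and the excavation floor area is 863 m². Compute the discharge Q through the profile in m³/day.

2560

Flow is perpendicular to layering, so the layers act in series and the equivalent K is the thickness-weighted harmonic mean.
Total thickness L = 2.72 + 11.9 + 3.93 = 18.55 m.
Σ(b_i/K_i) = 2.72/420 + 11.9/4.23 + 3.93/294 = 2.833 d.
K_eq = L / Σ(b_i/K_i) = 18.55 / 2.833 = 6.548 m/day.
Q = K_eq · A · (Δh/L) = 6.548 × 863 × (8.42/18.55) = 2565 m³/day.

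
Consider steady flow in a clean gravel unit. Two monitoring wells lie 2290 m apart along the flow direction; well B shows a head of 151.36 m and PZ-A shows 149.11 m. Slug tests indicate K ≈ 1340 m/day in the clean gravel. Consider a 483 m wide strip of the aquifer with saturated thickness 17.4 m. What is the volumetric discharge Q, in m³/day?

Cross-sectional area A = 483 × 17.4 = 8404 m².
Hydraulic gradient i = (151.36 − 149.11) / 2290 = 2.25 / 2290 = 0.0009825.
Darcy's law: Q = K · A · i = 1340 × 8404 × 0.0009825 = 11065 m³/day.

11100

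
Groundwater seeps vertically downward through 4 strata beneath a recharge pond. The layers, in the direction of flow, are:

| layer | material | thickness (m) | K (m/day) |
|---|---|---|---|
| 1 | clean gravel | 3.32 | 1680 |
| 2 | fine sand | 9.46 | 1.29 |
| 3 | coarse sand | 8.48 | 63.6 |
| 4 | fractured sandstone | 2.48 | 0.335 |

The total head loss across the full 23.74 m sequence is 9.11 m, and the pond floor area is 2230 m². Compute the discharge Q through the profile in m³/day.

Flow is perpendicular to layering, so the layers act in series and the equivalent K is the thickness-weighted harmonic mean.
Total thickness L = 3.32 + 9.46 + 8.48 + 2.48 = 23.74 m.
Σ(b_i/K_i) = 3.32/1680 + 9.46/1.29 + 8.48/63.6 + 2.48/0.335 = 14.87 d.
K_eq = L / Σ(b_i/K_i) = 23.74 / 14.87 = 1.596 m/day.
Q = K_eq · A · (Δh/L) = 1.596 × 2230 × (9.11/23.74) = 1366 m³/day.

1370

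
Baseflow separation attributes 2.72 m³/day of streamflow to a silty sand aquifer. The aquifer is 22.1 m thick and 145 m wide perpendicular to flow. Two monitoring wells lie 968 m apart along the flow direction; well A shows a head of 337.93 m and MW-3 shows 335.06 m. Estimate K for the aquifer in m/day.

Cross-sectional area A = 145 × 22.1 = 3204 m².
Hydraulic gradient i = (337.93 − 335.06) / 968 = 2.87 / 968 = 0.002965.
From Q = K·A·i, K = Q / (A·i) = 2.72 / (3204 × 0.002965) = 0.2863 m/day.

0.286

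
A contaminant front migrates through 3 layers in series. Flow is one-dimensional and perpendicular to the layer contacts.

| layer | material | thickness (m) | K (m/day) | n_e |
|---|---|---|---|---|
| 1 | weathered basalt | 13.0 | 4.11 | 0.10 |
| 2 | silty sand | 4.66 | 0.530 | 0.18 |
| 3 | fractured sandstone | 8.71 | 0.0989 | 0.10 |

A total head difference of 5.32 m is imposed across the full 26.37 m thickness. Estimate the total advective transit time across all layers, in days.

With flow normal to the layers, continuity requires the same specific discharge q through every layer.
Σ(b_i/K_i) = 13.0/4.11 + 4.66/0.530 + 8.71/0.0989 = 100.0 d.
q = Δh / Σ(b_i/K_i) = 5.32 / 100.0 = 0.05319 m/day.
In each layer the seepage velocity is v_i = q/n_i, so the layer transit time is t_i = b_i·n_i / q:
  layer 1 (weathered basalt): t_1 = 13.0 × 0.10 / 0.05319 = 24.44 d
  layer 2 (silty sand): t_2 = 4.66 × 0.18 / 0.05319 = 15.77 d
  layer 3 (fractured sandstone): t_3 = 8.71 × 0.10 / 0.05319 = 16.38 d
Total t = Σ t_i = 56.59 days.

56.6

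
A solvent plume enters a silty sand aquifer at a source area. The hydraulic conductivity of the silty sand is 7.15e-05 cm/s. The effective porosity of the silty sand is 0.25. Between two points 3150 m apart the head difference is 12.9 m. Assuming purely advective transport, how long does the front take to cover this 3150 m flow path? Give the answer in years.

Convert K: 7.15e-05 cm/s × 864 = 0.06178 m/day.
Hydraulic gradient i = Δh / L = 12.9 / 3150 = 0.004095.
Darcy flux q = K · i = 0.06178 × 0.004095 = 0.0002530 m/day.
Seepage velocity v = q / n_e = 0.0002530 / 0.25 = 0.001012 m/day.
Travel time t = L / v = 3150 / 0.001012 = 3.113e+06 days = 8522 years.

8520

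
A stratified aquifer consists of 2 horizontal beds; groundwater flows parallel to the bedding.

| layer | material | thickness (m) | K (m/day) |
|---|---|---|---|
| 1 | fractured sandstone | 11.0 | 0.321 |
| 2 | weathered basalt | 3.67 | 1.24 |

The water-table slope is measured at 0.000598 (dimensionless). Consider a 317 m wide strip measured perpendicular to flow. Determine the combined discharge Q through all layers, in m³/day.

Flow is parallel to layering, so each bed carries its own Darcy discharge and the transmissivities add.
Σ(K_i·b_i) = 0.321×11.0 + 1.24×3.67 = 8.082 m²/day.
Hydraulic gradient i = 0.000598.
Q = Σ(K_i·b_i) · W · i = 8.082 × 317 × 0.0005980 = 1.532 m³/day.

1.53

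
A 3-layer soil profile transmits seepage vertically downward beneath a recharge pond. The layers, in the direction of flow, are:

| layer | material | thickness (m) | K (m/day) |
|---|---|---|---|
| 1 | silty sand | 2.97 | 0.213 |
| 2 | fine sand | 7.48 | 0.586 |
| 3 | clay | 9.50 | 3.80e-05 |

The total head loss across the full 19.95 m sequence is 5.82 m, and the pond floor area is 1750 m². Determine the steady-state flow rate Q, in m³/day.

0.0407

Flow is perpendicular to layering, so the layers act in series and the equivalent K is the thickness-weighted harmonic mean.
Total thickness L = 2.97 + 7.48 + 9.50 = 19.95 m.
Σ(b_i/K_i) = 2.97/0.213 + 7.48/0.586 + 9.50/3.80e-05 = 2.500e+05 d.
K_eq = L / Σ(b_i/K_i) = 19.95 / 2.500e+05 = 7.979e-05 m/day.
Q = K_eq · A · (Δh/L) = 7.979e-05 × 1750 × (5.82/19.95) = 0.04074 m³/day.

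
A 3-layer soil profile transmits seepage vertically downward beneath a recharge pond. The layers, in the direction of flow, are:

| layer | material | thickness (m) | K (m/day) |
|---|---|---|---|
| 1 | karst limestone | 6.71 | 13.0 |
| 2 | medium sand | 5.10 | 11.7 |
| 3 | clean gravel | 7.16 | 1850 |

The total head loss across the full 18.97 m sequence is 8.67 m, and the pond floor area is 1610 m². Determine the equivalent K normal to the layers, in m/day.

Flow is perpendicular to layering, so the layers act in series and the equivalent K is the thickness-weighted harmonic mean.
Total thickness L = 6.71 + 5.10 + 7.16 = 18.97 m.
Σ(b_i/K_i) = 6.71/13.0 + 5.10/11.7 + 7.16/1850 = 0.9559 d.
K_eq = L / Σ(b_i/K_i) = 18.97 / 0.9559 = 19.84 m/day.

19.8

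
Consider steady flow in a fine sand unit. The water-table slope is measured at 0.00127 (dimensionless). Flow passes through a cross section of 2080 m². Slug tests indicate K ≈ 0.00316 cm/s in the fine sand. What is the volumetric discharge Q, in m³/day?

Convert K: 0.00316 cm/s × 864 = 2.730 m/day.
Hydraulic gradient i = 0.00127.
Darcy's law: Q = K · A · i = 2.730 × 2080 × 0.001270 = 7.212 m³/day.

7.21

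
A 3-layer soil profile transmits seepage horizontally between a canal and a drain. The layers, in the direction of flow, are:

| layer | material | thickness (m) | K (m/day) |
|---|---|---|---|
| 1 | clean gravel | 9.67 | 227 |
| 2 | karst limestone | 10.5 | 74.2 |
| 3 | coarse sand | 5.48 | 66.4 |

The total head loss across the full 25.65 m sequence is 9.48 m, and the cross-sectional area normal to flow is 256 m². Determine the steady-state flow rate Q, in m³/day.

Flow is perpendicular to layering, so the layers act in series and the equivalent K is the thickness-weighted harmonic mean.
Total thickness L = 9.67 + 10.5 + 5.48 = 25.65 m.
Σ(b_i/K_i) = 9.67/227 + 10.5/74.2 + 5.48/66.4 = 0.2666 d.
K_eq = L / Σ(b_i/K_i) = 25.65 / 0.2666 = 96.20 m/day.
Q = K_eq · A · (Δh/L) = 96.20 × 256 × (9.48/25.65) = 9102 m³/day.

9100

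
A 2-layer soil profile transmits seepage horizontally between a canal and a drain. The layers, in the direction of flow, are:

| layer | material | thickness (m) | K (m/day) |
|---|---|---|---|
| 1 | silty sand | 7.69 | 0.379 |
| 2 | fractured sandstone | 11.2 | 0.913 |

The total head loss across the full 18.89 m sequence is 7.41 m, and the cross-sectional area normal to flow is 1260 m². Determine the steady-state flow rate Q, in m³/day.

Flow is perpendicular to layering, so the layers act in series and the equivalent K is the thickness-weighted harmonic mean.
Total thickness L = 7.69 + 11.2 = 18.89 m.
Σ(b_i/K_i) = 7.69/0.379 + 11.2/0.913 = 32.56 d.
K_eq = L / Σ(b_i/K_i) = 18.89 / 32.56 = 0.5802 m/day.
Q = K_eq · A · (Δh/L) = 0.5802 × 1260 × (7.41/18.89) = 286.8 m³/day.

287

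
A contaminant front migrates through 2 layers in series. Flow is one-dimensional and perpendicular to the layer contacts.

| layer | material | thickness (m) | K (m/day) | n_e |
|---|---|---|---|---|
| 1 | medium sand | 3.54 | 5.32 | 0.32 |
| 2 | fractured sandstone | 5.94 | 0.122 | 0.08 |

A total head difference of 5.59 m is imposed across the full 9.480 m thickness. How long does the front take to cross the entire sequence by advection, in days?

With flow normal to the layers, continuity requires the same specific discharge q through every layer.
Σ(b_i/K_i) = 3.54/5.32 + 5.94/0.122 = 49.35 d.
q = Δh / Σ(b_i/K_i) = 5.59 / 49.35 = 0.1133 m/day.
In each layer the seepage velocity is v_i = q/n_i, so the layer transit time is t_i = b_i·n_i / q:
  layer 1 (medium sand): t_1 = 3.54 × 0.32 / 0.1133 = 10.00 d
  layer 2 (fractured sandstone): t_2 = 5.94 × 0.08 / 0.1133 = 4.196 d
Total t = Σ t_i = 14.20 days.

14.2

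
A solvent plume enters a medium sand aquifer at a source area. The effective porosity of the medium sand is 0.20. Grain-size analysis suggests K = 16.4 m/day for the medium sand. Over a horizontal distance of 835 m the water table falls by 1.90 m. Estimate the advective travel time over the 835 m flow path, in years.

Hydraulic gradient i = Δh / L = 1.90 / 835 = 0.002275.
Darcy flux q = K · i = 16.40 × 0.002275 = 0.03732 m/day.
Seepage velocity v = q / n_e = 0.03732 / 0.20 = 0.1866 m/day.
Travel time t = L / v = 835 / 0.1866 = 4475 days = 12.25 years.

12.3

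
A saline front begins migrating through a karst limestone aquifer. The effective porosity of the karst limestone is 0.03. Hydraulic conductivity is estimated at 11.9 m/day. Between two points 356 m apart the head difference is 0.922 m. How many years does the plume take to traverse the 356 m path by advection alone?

Hydraulic gradient i = Δh / L = 0.922 / 356 = 0.002590.
Darcy flux q = K · i = 11.90 × 0.002590 = 0.03082 m/day.
Seepage velocity v = q / n_e = 0.03082 / 0.03 = 1.027 m/day.
Travel time t = L / v = 356 / 1.027 = 346.5 days = 0.9488 years.

0.949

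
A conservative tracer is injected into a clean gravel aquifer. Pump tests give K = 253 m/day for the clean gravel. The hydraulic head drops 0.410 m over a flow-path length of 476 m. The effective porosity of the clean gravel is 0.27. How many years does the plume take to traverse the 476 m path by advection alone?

Hydraulic gradient i = Δh / L = 0.410 / 476 = 0.0008613.
Darcy flux q = K · i = 253.0 × 0.0008613 = 0.2179 m/day.
Seepage velocity v = q / n_e = 0.2179 / 0.27 = 0.8071 m/day.
Travel time t = L / v = 476 / 0.8071 = 589.8 days = 1.615 years.

1.61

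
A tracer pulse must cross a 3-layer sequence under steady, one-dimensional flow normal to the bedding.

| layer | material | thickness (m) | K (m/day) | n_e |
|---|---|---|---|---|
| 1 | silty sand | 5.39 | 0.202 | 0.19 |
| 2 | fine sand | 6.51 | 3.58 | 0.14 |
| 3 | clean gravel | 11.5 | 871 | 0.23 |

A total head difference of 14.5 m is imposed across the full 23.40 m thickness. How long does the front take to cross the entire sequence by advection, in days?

With flow normal to the layers, continuity requires the same specific discharge q through every layer.
Σ(b_i/K_i) = 5.39/0.202 + 6.51/3.58 + 11.5/871 = 28.51 d.
q = Δh / Σ(b_i/K_i) = 14.5 / 28.51 = 0.5085 m/day.
In each layer the seepage velocity is v_i = q/n_i, so the layer transit time is t_i = b_i·n_i / q:
  layer 1 (silty sand): t_1 = 5.39 × 0.19 / 0.5085 = 2.014 d
  layer 2 (fine sand): t_2 = 6.51 × 0.14 / 0.5085 = 1.792 d
  layer 3 (clean gravel): t_3 = 11.5 × 0.23 / 0.5085 = 5.201 d
Total t = Σ t_i = 9.008 days.

9.01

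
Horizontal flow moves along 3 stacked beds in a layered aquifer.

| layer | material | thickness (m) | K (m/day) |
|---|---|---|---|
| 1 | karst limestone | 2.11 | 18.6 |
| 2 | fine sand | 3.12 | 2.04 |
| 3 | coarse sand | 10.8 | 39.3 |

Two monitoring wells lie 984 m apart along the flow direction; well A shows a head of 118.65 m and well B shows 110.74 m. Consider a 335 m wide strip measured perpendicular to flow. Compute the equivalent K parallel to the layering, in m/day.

29.3

Flow is parallel to layering, so each bed carries its own Darcy discharge and the transmissivities add.
Σ(K_i·b_i) = 18.6×2.11 + 2.04×3.12 + 39.3×10.8 = 470.1 m²/day.
Total thickness b = 16.03 m, so K_eq = Σ(K_i·b_i)/b = 29.32 m/day.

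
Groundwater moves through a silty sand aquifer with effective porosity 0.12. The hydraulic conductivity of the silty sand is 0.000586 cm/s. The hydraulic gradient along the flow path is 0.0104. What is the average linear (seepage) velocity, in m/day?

Convert K: 0.000586 cm/s × 864 = 0.5063 m/day.
Hydraulic gradient i = 0.0104.
Darcy flux q = K · i = 0.5063 × 0.01040 = 0.005266 m/day.
Seepage velocity v = q / n_e = 0.005266 / 0.12 = 0.04388 m/day.

0.0439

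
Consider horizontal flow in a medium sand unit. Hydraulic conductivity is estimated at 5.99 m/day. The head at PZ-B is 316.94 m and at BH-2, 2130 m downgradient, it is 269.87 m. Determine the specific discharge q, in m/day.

Hydraulic gradient i = (316.94 − 269.87) / 2130 = 47.07 / 2130 = 0.02210.
Specific discharge q = K · i = 5.990 × 0.02210 = 0.1324 m/day.

0.132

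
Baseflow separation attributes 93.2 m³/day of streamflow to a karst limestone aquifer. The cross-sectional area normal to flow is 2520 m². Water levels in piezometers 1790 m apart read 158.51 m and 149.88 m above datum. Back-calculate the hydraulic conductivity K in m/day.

Hydraulic gradient i = (158.51 − 149.88) / 1790 = 8.63 / 1790 = 0.004821.
From Q = K·A·i, K = Q / (A·i) = 93.2 / (2520 × 0.004821) = 7.671 m/day.

7.67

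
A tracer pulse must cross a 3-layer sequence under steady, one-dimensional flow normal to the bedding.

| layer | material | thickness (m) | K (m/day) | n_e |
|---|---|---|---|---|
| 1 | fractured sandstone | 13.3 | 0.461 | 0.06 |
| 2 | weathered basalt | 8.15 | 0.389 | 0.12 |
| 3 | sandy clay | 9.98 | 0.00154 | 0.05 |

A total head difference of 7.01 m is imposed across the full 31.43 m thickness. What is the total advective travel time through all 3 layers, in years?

5.80

With flow normal to the layers, continuity requires the same specific discharge q through every layer.
Σ(b_i/K_i) = 13.3/0.461 + 8.15/0.389 + 9.98/0.00154 = 6530 d.
q = Δh / Σ(b_i/K_i) = 7.01 / 6530 = 0.001073 m/day.
In each layer the seepage velocity is v_i = q/n_i, so the layer transit time is t_i = b_i·n_i / q:
  layer 1 (fractured sandstone): t_1 = 13.3 × 0.06 / 0.001073 = 743.4 d
  layer 2 (weathered basalt): t_2 = 8.15 × 0.12 / 0.001073 = 911.1 d
  layer 3 (sandy clay): t_3 = 9.98 × 0.05 / 0.001073 = 464.9 d
Total t = Σ t_i = 2119 days = 5.802 years.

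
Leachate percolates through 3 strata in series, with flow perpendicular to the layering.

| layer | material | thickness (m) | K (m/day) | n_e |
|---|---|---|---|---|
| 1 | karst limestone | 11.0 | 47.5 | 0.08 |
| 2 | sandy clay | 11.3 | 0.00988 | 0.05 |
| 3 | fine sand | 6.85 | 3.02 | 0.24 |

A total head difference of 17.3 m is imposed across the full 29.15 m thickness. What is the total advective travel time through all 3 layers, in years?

With flow normal to the layers, continuity requires the same specific discharge q through every layer.
Σ(b_i/K_i) = 11.0/47.5 + 11.3/0.00988 + 6.85/3.02 = 1146 d.
q = Δh / Σ(b_i/K_i) = 17.3 / 1146 = 0.01509 m/day.
In each layer the seepage velocity is v_i = q/n_i, so the layer transit time is t_i = b_i·n_i / q:
  layer 1 (karst limestone): t_1 = 11.0 × 0.08 / 0.01509 = 58.31 d
  layer 2 (sandy clay): t_2 = 11.3 × 0.05 / 0.01509 = 37.43 d
  layer 3 (fine sand): t_3 = 6.85 × 0.24 / 0.01509 = 108.9 d
Total t = Σ t_i = 204.7 days = 0.5603 years.

0.560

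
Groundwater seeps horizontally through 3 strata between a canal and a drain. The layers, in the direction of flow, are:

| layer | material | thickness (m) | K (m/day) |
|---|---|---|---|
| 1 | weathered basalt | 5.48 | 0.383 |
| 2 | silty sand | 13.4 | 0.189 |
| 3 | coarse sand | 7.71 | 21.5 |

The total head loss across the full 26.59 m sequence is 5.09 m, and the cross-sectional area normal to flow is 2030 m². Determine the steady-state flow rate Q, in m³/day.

121

Flow is perpendicular to layering, so the layers act in series and the equivalent K is the thickness-weighted harmonic mean.
Total thickness L = 5.48 + 13.4 + 7.71 = 26.59 m.
Σ(b_i/K_i) = 5.48/0.383 + 13.4/0.189 + 7.71/21.5 = 85.57 d.
K_eq = L / Σ(b_i/K_i) = 26.59 / 85.57 = 0.3108 m/day.
Q = K_eq · A · (Δh/L) = 0.3108 × 2030 × (5.09/26.59) = 120.8 m³/day.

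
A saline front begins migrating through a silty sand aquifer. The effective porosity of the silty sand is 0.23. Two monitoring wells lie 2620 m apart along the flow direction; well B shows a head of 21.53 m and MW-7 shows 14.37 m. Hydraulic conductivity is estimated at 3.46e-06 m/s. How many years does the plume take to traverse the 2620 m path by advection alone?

2020

Convert K: 3.46e-06 m/s × 86400 = 0.2989 m/day.
Hydraulic gradient i = (21.53 − 14.37) / 2620 = 7.16 / 2620 = 0.002733.
Darcy flux q = K · i = 0.2989 × 0.002733 = 0.0008170 m/day.
Seepage velocity v = q / n_e = 0.0008170 / 0.23 = 0.003552 m/day.
Travel time t = L / v = 2620 / 0.003552 = 7.376e+05 days = 2019 years.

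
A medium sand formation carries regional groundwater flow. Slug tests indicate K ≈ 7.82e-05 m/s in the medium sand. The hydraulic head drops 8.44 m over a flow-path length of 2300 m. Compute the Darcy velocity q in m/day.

Convert K: 7.82e-05 m/s × 86400 = 6.756 m/day.
Hydraulic gradient i = Δh / L = 8.44 / 2300 = 0.003670.
Specific discharge q = K · i = 6.756 × 0.003670 = 0.02479 m/day.

0.0248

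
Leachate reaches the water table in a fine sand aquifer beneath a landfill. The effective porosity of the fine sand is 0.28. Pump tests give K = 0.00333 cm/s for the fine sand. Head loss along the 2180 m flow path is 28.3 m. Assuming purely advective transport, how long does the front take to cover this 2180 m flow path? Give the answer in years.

Convert K: 0.00333 cm/s × 864 = 2.877 m/day.
Hydraulic gradient i = Δh / L = 28.3 / 2180 = 0.01298.
Darcy flux q = K · i = 2.877 × 0.01298 = 0.03735 m/day.
Seepage velocity v = q / n_e = 0.03735 / 0.28 = 0.1334 m/day.
Travel time t = L / v = 2180 / 0.1334 = 16343 days = 44.74 years.

44.7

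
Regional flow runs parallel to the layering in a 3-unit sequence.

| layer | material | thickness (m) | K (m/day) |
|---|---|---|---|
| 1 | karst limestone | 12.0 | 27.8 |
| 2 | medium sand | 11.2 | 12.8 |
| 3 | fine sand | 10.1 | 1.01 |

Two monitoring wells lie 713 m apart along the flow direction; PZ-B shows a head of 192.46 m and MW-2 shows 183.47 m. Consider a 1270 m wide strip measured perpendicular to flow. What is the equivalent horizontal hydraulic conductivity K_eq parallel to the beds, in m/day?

14.6

Flow is parallel to layering, so each bed carries its own Darcy discharge and the transmissivities add.
Σ(K_i·b_i) = 27.8×12.0 + 12.8×11.2 + 1.01×10.1 = 487.2 m²/day.
Total thickness b = 33.30 m, so K_eq = Σ(K_i·b_i)/b = 14.63 m/day.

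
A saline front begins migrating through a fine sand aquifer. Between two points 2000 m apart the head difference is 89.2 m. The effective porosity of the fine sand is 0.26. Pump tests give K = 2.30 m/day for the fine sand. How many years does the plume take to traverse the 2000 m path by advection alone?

13.9

Hydraulic gradient i = Δh / L = 89.2 / 2000 = 0.04460.
Darcy flux q = K · i = 2.300 × 0.04460 = 0.1026 m/day.
Seepage velocity v = q / n_e = 0.1026 / 0.26 = 0.3945 m/day.
Travel time t = L / v = 2000 / 0.3945 = 5069 days = 13.88 years.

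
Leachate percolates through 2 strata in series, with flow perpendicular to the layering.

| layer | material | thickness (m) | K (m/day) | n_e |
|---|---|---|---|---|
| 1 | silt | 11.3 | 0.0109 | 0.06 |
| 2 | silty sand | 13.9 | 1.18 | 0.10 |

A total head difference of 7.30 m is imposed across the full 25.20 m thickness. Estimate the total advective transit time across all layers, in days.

With flow normal to the layers, continuity requires the same specific discharge q through every layer.
Σ(b_i/K_i) = 11.3/0.0109 + 13.9/1.18 = 1048 d.
q = Δh / Σ(b_i/K_i) = 7.30 / 1048 = 0.006962 m/day.
In each layer the seepage velocity is v_i = q/n_i, so the layer transit time is t_i = b_i·n_i / q:
  layer 1 (silt): t_1 = 11.3 × 0.06 / 0.006962 = 97.38 d
  layer 2 (silty sand): t_2 = 13.9 × 0.10 / 0.006962 = 199.6 d
Total t = Σ t_i = 297.0 days.

297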